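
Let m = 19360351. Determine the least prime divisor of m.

71

19360351 is odd.
Digit sum 28, not divisible by 3.
Ends in 1: not divisible by 5.
7: 19360351 = 7·2765764 + 3
11: 19360351 = 11·1760031 + 10
13: 19360351 = 13·1489257 + 10
17: 19360351 = 17·1138844 + 3
19: 19360351 = 19·1018965 + 16
23: 19360351 = 23·841754 + 9
29: 19360351 = 29·667598 + 9
31: 19360351 = 31·624527 + 14
37: 19360351 = 37·523252 + 27
41: 19360351 = 41·472203 + 28
43: 19360351 = 43·450240 + 31
47: 19360351 = 47·411922 + 17
53: 19360351 = 53·365289 + 34
59: 19360351 = 59·328141 + 32
61: 19360351 = 61·317382 + 49
67: 19360351 = 67·288960 + 31
71: 19360351 = 71·272681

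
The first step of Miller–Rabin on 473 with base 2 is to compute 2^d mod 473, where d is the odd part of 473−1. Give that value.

473 − 1 = 472 = 2^3 · 59, so d = 59.
2^1 ≡ 2 (mod 473)
2^2 ≡ 2^2 = 4 ≡ 4 (mod 473)
2^4 ≡ 4^2 = 16 ≡ 16 (mod 473)
2^8 ≡ 16^2 = 256 ≡ 256 (mod 473)
2^16 ≡ 256^2 = 65536 ≡ 262 (mod 473)
2^32 ≡ 262^2 = 68644 ≡ 59 (mod 473)
59 = 32 + 16 + 8 + 2 + 1 in binary powers of 2.
So 2^59 ≡ 59 · 262 · 256 · 4 · 2 ≡ 94 (mod 473).
Squaring chain: 94 → 322 → 97; never reaches −1, so base 2 is a Miller–Rabin witness that 473 is composite.

94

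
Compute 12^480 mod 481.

248

12^1 ≡ 12 (mod 481)
12^2 ≡ 12^2 = 144 ≡ 144 (mod 481)
12^4 ≡ 144^2 = 20736 ≡ 53 (mod 481)
12^8 ≡ 53^2 = 2809 ≡ 404 (mod 481)
12^16 ≡ 404^2 = 163216 ≡ 157 (mod 481)
12^32 ≡ 157^2 = 24649 ≡ 118 (mod 481)
12^64 ≡ 118^2 = 13924 ≡ 456 (mod 481)
12^128 ≡ 456^2 = 207936 ≡ 144 (mod 481)
12^256 ≡ 144^2 = 20736 ≡ 53 (mod 481)
480 = 256 + 128 + 64 + 32 in binary powers of 2.
So 12^480 ≡ 53 · 144 · 456 · 118 ≡ 248 (mod 481).
Since 248 ≠ 1, base 12 is a Fermat witness: 481 is composite.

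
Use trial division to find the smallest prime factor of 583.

11

583 is odd.
Digit sum 16, not divisible by 3.
Ends in 3: not divisible by 5.
7: 583 = 7·83 + 2
11: 583 = 11·53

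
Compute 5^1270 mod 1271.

5^1 ≡ 5 (mod 1271)
5^2 ≡ 5^2 = 25 ≡ 25 (mod 1271)
5^4 ≡ 25^2 = 625 ≡ 625 (mod 1271)
5^8 ≡ 625^2 = 390625 ≡ 428 (mod 1271)
5^16 ≡ 428^2 = 183184 ≡ 160 (mod 1271)
5^32 ≡ 160^2 = 25600 ≡ 180 (mod 1271)
5^64 ≡ 180^2 = 32400 ≡ 625 (mod 1271)
5^128 ≡ 625^2 = 390625 ≡ 428 (mod 1271)
5^256 ≡ 428^2 = 183184 ≡ 160 (mod 1271)
5^512 ≡ 160^2 = 25600 ≡ 180 (mod 1271)
5^1024 ≡ 180^2 = 32400 ≡ 625 (mod 1271)
1270 = 1024 + 128 + 64 + 32 + 16 + 4 + 2 in binary powers of 2.
So 5^1270 ≡ 625 · 428 · 625 · 180 · 160 · 625 · 25 ≡ 532 (mod 1271).
Since 532 ≠ 1, base 5 is a Fermat witness: 1271 is composite.

532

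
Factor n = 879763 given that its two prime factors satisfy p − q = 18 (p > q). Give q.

Since p = q + 18, we have 879763 = q(q + 18), so q² + 18q − 879763 = 0.
Discriminant: 18² + 4·879763 = 324 + 3519052 = 3519376; √3519376 = 1876.
q = (−18 + 1876)/2 = 929, and p = q + 18 = 947.
Check: 929 · 947 = 879763.

929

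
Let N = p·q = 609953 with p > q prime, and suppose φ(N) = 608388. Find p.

φ(n) = (p−1)(q−1) = n − (p+q) + 1, so p + q = 609953 − 608388 + 1 = 1566.
p and q are the roots of t² − 1566t + 609953 = 0.
Discriminant: 1566² − 4·609953 = 2452356 − 2439812 = 12544; √12544 = 112.
q = (1566 − 112)/2 = 727, p = (1566 + 112)/2 = 839.
Check: 727 · 839 = 609953.

839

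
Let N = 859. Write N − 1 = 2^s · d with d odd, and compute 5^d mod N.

1

859 − 1 = 858 = 2^1 · 429, so d = 429.
5^1 ≡ 5 (mod 859)
5^2 ≡ 5^2 = 25 ≡ 25 (mod 859)
5^4 ≡ 25^2 = 625 ≡ 625 (mod 859)
5^8 ≡ 625^2 = 390625 ≡ 639 (mod 859)
5^16 ≡ 639^2 = 408321 ≡ 296 (mod 859)
5^32 ≡ 296^2 = 87616 ≡ 857 (mod 859)
5^64 ≡ 857^2 = 734449 ≡ 4 (mod 859)
5^128 ≡ 4^2 = 16 ≡ 16 (mod 859)
5^256 ≡ 16^2 = 256 ≡ 256 (mod 859)
429 = 256 + 128 + 32 + 8 + 4 + 1 in binary powers of 2.
So 5^429 ≡ 256 · 16 · 857 · 639 · 625 · 5 ≡ 1 (mod 859).
Since 5^d ≡ 1 (mod 859), base 5 does not prove 859 composite.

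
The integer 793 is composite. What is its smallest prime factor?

793 is odd.
Digit sum 19, not divisible by 3.
Ends in 3: not divisible by 5.
7: 793 = 7·113 + 2
11: 793 = 11·72 + 1
13: 793 = 13·61

13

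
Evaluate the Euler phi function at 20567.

20280

Factor: 20567 = 131 · 157.
φ(20567) = (131−1) · (157−1) = 130 · 156 = 20280.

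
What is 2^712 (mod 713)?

624

2^1 ≡ 2 (mod 713)
2^2 ≡ 2^2 = 4 ≡ 4 (mod 713)
2^4 ≡ 4^2 = 16 ≡ 16 (mod 713)
2^8 ≡ 16^2 = 256 ≡ 256 (mod 713)
2^16 ≡ 256^2 = 65536 ≡ 653 (mod 713)
2^32 ≡ 653^2 = 426409 ≡ 35 (mod 713)
2^64 ≡ 35^2 = 1225 ≡ 512 (mod 713)
2^128 ≡ 512^2 = 262144 ≡ 473 (mod 713)
2^256 ≡ 473^2 = 223729 ≡ 560 (mod 713)
2^512 ≡ 560^2 = 313600 ≡ 593 (mod 713)
712 = 512 + 128 + 64 + 8 in binary powers of 2.
So 2^712 ≡ 593 · 473 · 512 · 256 ≡ 624 (mod 713).
Since 624 ≠ 1, base 2 is a Fermat witness: 713 is composite.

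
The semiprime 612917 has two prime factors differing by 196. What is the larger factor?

887

Since p = q + 196, we have 612917 = q(q + 196), so q² + 196q − 612917 = 0.
Discriminant: 196² + 4·612917 = 38416 + 2451668 = 2490084; √2490084 = 1578.
q = (−196 + 1578)/2 = 691, and p = q + 196 = 887.
Check: 691 · 887 = 612917.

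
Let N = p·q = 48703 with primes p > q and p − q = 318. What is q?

Since p = q + 318, we have 48703 = q(q + 318), so q² + 318q − 48703 = 0.
Discriminant: 318² + 4·48703 = 101124 + 194812 = 295936; √295936 = 544.
q = (−318 + 544)/2 = 113, and p = q + 318 = 431.
Check: 113 · 431 = 48703.

113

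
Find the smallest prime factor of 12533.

12533 is odd.
Digit sum 14, not divisible by 3.
Ends in 3: not divisible by 5.
7: 12533 = 7·1790 + 3
11: 12533 = 11·1139 + 4
13: 12533 = 13·964 + 1
17: 12533 = 17·737 + 4
19: 12533 = 19·659 + 12
23: 12533 = 23·544 + 21
29: 12533 = 29·432 + 5
31: 12533 = 31·404 + 9
37: 12533 = 37·338 + 27
41: 12533 = 41·305 + 28
43: 12533 = 43·291 + 20
47: 12533 = 47·266 + 31
53: 12533 = 53·236 + 25
59: 12533 = 59·212 + 25
61: 12533 = 61·205 + 28
67: 12533 = 67·187 + 4
71: 12533 = 71·176 + 37
73: 12533 = 73·171 + 50
79: 12533 = 79·158 + 51
83: 12533 = 83·151

83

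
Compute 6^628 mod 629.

38

6^1 ≡ 6 (mod 629)
6^2 ≡ 6^2 = 36 ≡ 36 (mod 629)
6^4 ≡ 36^2 = 1296 ≡ 38 (mod 629)
6^8 ≡ 38^2 = 1444 ≡ 186 (mod 629)
6^16 ≡ 186^2 = 34596 ≡ 1 (mod 629)
6^32 ≡ 1^2 = 1 ≡ 1 (mod 629)
6^64 ≡ 1^2 = 1 ≡ 1 (mod 629)
6^128 ≡ 1^2 = 1 ≡ 1 (mod 629)
6^256 ≡ 1^2 = 1 ≡ 1 (mod 629)
6^512 ≡ 1^2 = 1 ≡ 1 (mod 629)
628 = 512 + 64 + 32 + 16 + 4 in binary powers of 2.
So 6^628 ≡ 1 · 1 · 1 · 1 · 38 ≡ 38 (mod 629).
Since 38 ≠ 1, base 6 is a Fermat witness: 629 is composite.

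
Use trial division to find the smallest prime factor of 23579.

17

23579 is odd.
Digit sum 26, not divisible by 3.
Ends in 9: not divisible by 5.
7: 23579 = 7·3368 + 3
11: 23579 = 11·2143 + 6
13: 23579 = 13·1813 + 10
17: 23579 = 17·1387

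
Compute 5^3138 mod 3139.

1311

5^1 ≡ 5 (mod 3139)
5^2 ≡ 5^2 = 25 ≡ 25 (mod 3139)
5^4 ≡ 25^2 = 625 ≡ 625 (mod 3139)
5^8 ≡ 625^2 = 390625 ≡ 1389 (mod 3139)
5^16 ≡ 1389^2 = 1929321 ≡ 1975 (mod 3139)
5^32 ≡ 1975^2 = 3900625 ≡ 1987 (mod 3139)
5^64 ≡ 1987^2 = 3948169 ≡ 2446 (mod 3139)
5^128 ≡ 2446^2 = 5982916 ≡ 3121 (mod 3139)
5^256 ≡ 3121^2 = 9740641 ≡ 324 (mod 3139)
5^512 ≡ 324^2 = 104976 ≡ 1389 (mod 3139)
5^1024 ≡ 1389^2 = 1929321 ≡ 1975 (mod 3139)
5^2048 ≡ 1975^2 = 3900625 ≡ 1987 (mod 3139)
3138 = 2048 + 1024 + 64 + 2 in binary powers of 2.
So 5^3138 ≡ 1987 · 1975 · 2446 · 25 ≡ 1311 (mod 3139).
Since 1311 ≠ 1, base 5 is a Fermat witness: 3139 is composite.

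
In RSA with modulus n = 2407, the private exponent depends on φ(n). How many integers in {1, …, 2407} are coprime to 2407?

Factor: 2407 = 29 · 83.
φ(2407) = (29−1) · (83−1) = 28 · 82 = 2296.

2296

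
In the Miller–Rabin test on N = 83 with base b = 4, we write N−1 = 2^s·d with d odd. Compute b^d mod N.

1

83 − 1 = 82 = 2^1 · 41, so d = 41.
4^1 ≡ 4 (mod 83)
4^2 ≡ 4^2 = 16 ≡ 16 (mod 83)
4^4 ≡ 16^2 = 256 ≡ 7 (mod 83)
4^8 ≡ 7^2 = 49 ≡ 49 (mod 83)
4^16 ≡ 49^2 = 2401 ≡ 77 (mod 83)
4^32 ≡ 77^2 = 5929 ≡ 36 (mod 83)
41 = 32 + 8 + 1 in binary powers of 2.
So 4^41 ≡ 36 · 49 · 4 ≡ 1 (mod 83).
Since 4^d ≡ 1 (mod 83), base 4 does not prove 83 composite.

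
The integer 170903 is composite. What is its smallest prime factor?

170903 is odd.
Digit sum 20, not divisible by 3.
Ends in 3: not divisible by 5.
7: 170903 = 7·24414 + 5
11: 170903 = 11·15536 + 7
13: 170903 = 13·13146 + 5
17: 170903 = 17·10053 + 2
19: 170903 = 19·8994 + 17
23: 170903 = 23·7430 + 13
29: 170903 = 29·5893 + 6
31: 170903 = 31·5513

31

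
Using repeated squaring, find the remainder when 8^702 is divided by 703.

8^1 ≡ 8 (mod 703)
8^2 ≡ 8^2 = 64 ≡ 64 (mod 703)
8^4 ≡ 64^2 = 4096 ≡ 581 (mod 703)
8^8 ≡ 581^2 = 337561 ≡ 121 (mod 703)
8^16 ≡ 121^2 = 14641 ≡ 581 (mod 703)
8^32 ≡ 581^2 = 337561 ≡ 121 (mod 703)
8^64 ≡ 121^2 = 14641 ≡ 581 (mod 703)
8^128 ≡ 581^2 = 337561 ≡ 121 (mod 703)
8^256 ≡ 121^2 = 14641 ≡ 581 (mod 703)
8^512 ≡ 581^2 = 337561 ≡ 121 (mod 703)
702 = 512 + 128 + 32 + 16 + 8 + 4 + 2 in binary powers of 2.
So 8^702 ≡ 121 · 121 · 121 · 581 · 121 · 581 · 64 ≡ 628 (mod 703).
Since 628 ≠ 1, base 8 is a Fermat witness: 703 is composite.

628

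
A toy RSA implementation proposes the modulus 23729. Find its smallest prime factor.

61

23729 is odd.
Digit sum 23, not divisible by 3.
Ends in 9: not divisible by 5.
7: 23729 = 7·3389 + 6
11: 23729 = 11·2157 + 2
13: 23729 = 13·1825 + 4
17: 23729 = 17·1395 + 14
19: 23729 = 19·1248 + 17
23: 23729 = 23·1031 + 16
29: 23729 = 29·818 + 7
31: 23729 = 31·765 + 14
37: 23729 = 37·641 + 12
41: 23729 = 41·578 + 31
43: 23729 = 43·551 + 36
47: 23729 = 47·504 + 41
53: 23729 = 53·447 + 38
59: 23729 = 59·402 + 11
61: 23729 = 61·389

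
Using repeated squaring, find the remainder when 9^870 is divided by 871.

612

9^1 ≡ 9 (mod 871)
9^2 ≡ 9^2 = 81 ≡ 81 (mod 871)
9^4 ≡ 81^2 = 6561 ≡ 464 (mod 871)
9^8 ≡ 464^2 = 215296 ≡ 159 (mod 871)
9^16 ≡ 159^2 = 25281 ≡ 22 (mod 871)
9^32 ≡ 22^2 = 484 ≡ 484 (mod 871)
9^64 ≡ 484^2 = 234256 ≡ 828 (mod 871)
9^128 ≡ 828^2 = 685584 ≡ 107 (mod 871)
9^256 ≡ 107^2 = 11449 ≡ 126 (mod 871)
9^512 ≡ 126^2 = 15876 ≡ 198 (mod 871)
870 = 512 + 256 + 64 + 32 + 4 + 2 in binary powers of 2.
So 9^870 ≡ 198 · 126 · 828 · 484 · 464 · 81 ≡ 612 (mod 871).
Since 612 ≠ 1, base 9 is a Fermat witness: 871 is composite.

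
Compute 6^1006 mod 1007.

598

6^1 ≡ 6 (mod 1007)
6^2 ≡ 6^2 = 36 ≡ 36 (mod 1007)
6^4 ≡ 36^2 = 1296 ≡ 289 (mod 1007)
6^8 ≡ 289^2 = 83521 ≡ 947 (mod 1007)
6^16 ≡ 947^2 = 896809 ≡ 579 (mod 1007)
6^32 ≡ 579^2 = 335241 ≡ 917 (mod 1007)
6^64 ≡ 917^2 = 840889 ≡ 44 (mod 1007)
6^128 ≡ 44^2 = 1936 ≡ 929 (mod 1007)
6^256 ≡ 929^2 = 863041 ≡ 42 (mod 1007)
6^512 ≡ 42^2 = 1764 ≡ 757 (mod 1007)
1006 = 512 + 256 + 128 + 64 + 32 + 8 + 4 + 2 in binary powers of 2.
So 6^1006 ≡ 757 · 42 · 929 · 44 · 917 · 947 · 289 · 36 ≡ 598 (mod 1007).
Since 598 ≠ 1, base 6 is a Fermat witness: 1007 is composite.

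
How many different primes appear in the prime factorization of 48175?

3

48175 = 5^2 · 1927
1927 = 41 · 47
48175 = 5^2 · 41 · 47, which has 3 distinct prime factors.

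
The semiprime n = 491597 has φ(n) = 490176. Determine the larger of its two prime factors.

829

φ(n) = (p−1)(q−1) = n − (p+q) + 1, so p + q = 491597 − 490176 + 1 = 1422.
p and q are the roots of t² − 1422t + 491597 = 0.
Discriminant: 1422² − 4·491597 = 2022084 − 1966388 = 55696; √55696 = 236.
q = (1422 − 236)/2 = 593, p = (1422 + 236)/2 = 829.
Check: 593 · 829 = 491597.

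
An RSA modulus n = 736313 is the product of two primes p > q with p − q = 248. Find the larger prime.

991

Since p = q + 248, we have 736313 = q(q + 248), so q² + 248q − 736313 = 0.
Discriminant: 248² + 4·736313 = 61504 + 2945252 = 3006756; √3006756 = 1734.
q = (−248 + 1734)/2 = 743, and p = q + 248 = 991.
Check: 743 · 991 = 736313.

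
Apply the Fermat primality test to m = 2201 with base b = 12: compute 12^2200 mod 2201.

676

12^1 ≡ 12 (mod 2201)
12^2 ≡ 12^2 = 144 ≡ 144 (mod 2201)
12^4 ≡ 144^2 = 20736 ≡ 927 (mod 2201)
12^8 ≡ 927^2 = 859329 ≡ 939 (mod 2201)
12^16 ≡ 939^2 = 881721 ≡ 1321 (mod 2201)
12^32 ≡ 1321^2 = 1745041 ≡ 1849 (mod 2201)
12^64 ≡ 1849^2 = 3418801 ≡ 648 (mod 2201)
12^128 ≡ 648^2 = 419904 ≡ 1714 (mod 2201)
12^256 ≡ 1714^2 = 2937796 ≡ 1662 (mod 2201)
12^512 ≡ 1662^2 = 2762244 ≡ 2190 (mod 2201)
12^1024 ≡ 2190^2 = 4796100 ≡ 121 (mod 2201)
12^2048 ≡ 121^2 = 14641 ≡ 1435 (mod 2201)
2200 = 2048 + 128 + 16 + 8 in binary powers of 2.
So 12^2200 ≡ 1435 · 1714 · 1321 · 939 ≡ 676 (mod 2201).
Since 676 ≠ 1, base 12 is a Fermat witness: 2201 is composite.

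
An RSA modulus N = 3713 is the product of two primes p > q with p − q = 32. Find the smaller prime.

47

Since p = q + 32, we have 3713 = q(q + 32), so q² + 32q − 3713 = 0.
Discriminant: 32² + 4·3713 = 1024 + 14852 = 15876; √15876 = 126.
q = (−32 + 126)/2 = 47, and p = q + 32 = 79.
Check: 47 · 79 = 3713.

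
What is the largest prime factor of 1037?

61

1037 = 17 · 61
61 is prime.
So 1037 = 17 · 61; the largest prime factor is 61.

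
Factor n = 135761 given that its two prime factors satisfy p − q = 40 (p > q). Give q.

349

Since p = q + 40, we have 135761 = q(q + 40), so q² + 40q − 135761 = 0.
Discriminant: 40² + 4·135761 = 1600 + 543044 = 544644; √544644 = 738.
q = (−40 + 738)/2 = 349, and p = q + 40 = 389.
Check: 349 · 389 = 135761.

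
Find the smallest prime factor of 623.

623 is odd.
Digit sum 11, not divisible by 3.
Ends in 3: not divisible by 5.
7: 623 = 7·89

7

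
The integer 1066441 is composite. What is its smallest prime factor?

1066441 is odd.
Digit sum 22, not divisible by 3.
Ends in 1: not divisible by 5.
7: 1066441 = 7·152348 + 5
11: 1066441 = 11·96949 + 2
13: 1066441 = 13·82033 + 12
17: 1066441 = 17·62731 + 14
19: 1066441 = 19·56128 + 9
23: 1066441 = 23·46367

23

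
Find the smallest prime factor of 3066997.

59

3066997 is odd.
Digit sum 40, not divisible by 3.
Ends in 7: not divisible by 5.
7: 3066997 = 7·438142 + 3
11: 3066997 = 11·278817 + 10
13: 3066997 = 13·235922 + 11
17: 3066997 = 17·180411 + 10
19: 3066997 = 19·161420 + 17
23: 3066997 = 23·133347 + 16
29: 3066997 = 29·105758 + 15
31: 3066997 = 31·98935 + 12
37: 3066997 = 37·82891 + 30
41: 3066997 = 41·74804 + 33
43: 3066997 = 43·71325 + 22
47: 3066997 = 47·65255 + 12
53: 3066997 = 53·57867 + 46
59: 3066997 = 59·51983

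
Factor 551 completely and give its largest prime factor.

551 = 19 · 29
29 is prime.
So 551 = 19 · 29; the largest prime factor is 29.

29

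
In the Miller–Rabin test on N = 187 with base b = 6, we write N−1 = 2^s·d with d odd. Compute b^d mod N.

95

187 − 1 = 186 = 2^1 · 93, so d = 93.
6^1 ≡ 6 (mod 187)
6^2 ≡ 6^2 = 36 ≡ 36 (mod 187)
6^4 ≡ 36^2 = 1296 ≡ 174 (mod 187)
6^8 ≡ 174^2 = 30276 ≡ 169 (mod 187)
6^16 ≡ 169^2 = 28561 ≡ 137 (mod 187)
6^32 ≡ 137^2 = 18769 ≡ 69 (mod 187)
6^64 ≡ 69^2 = 4761 ≡ 86 (mod 187)
93 = 64 + 16 + 8 + 4 + 1 in binary powers of 2.
So 6^93 ≡ 86 · 137 · 169 · 174 · 6 ≡ 95 (mod 187).
Squaring chain: 95; never reaches −1, so base 6 is a Miller–Rabin witness that 187 is composite.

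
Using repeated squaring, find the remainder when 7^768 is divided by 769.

1

7^1 ≡ 7 (mod 769)
7^2 ≡ 7^2 = 49 ≡ 49 (mod 769)
7^4 ≡ 49^2 = 2401 ≡ 94 (mod 769)
7^8 ≡ 94^2 = 8836 ≡ 377 (mod 769)
7^16 ≡ 377^2 = 142129 ≡ 633 (mod 769)
7^32 ≡ 633^2 = 400689 ≡ 40 (mod 769)
7^64 ≡ 40^2 = 1600 ≡ 62 (mod 769)
7^128 ≡ 62^2 = 3844 ≡ 768 (mod 769)
7^256 ≡ 768^2 = 589824 ≡ 1 (mod 769)
7^512 ≡ 1^2 = 1 ≡ 1 (mod 769)
768 = 512 + 256 in binary powers of 2.
So 7^768 ≡ 1 · 1 ≡ 1 (mod 769).
Since the result is 1, base 7 gives no evidence that 769 is composite.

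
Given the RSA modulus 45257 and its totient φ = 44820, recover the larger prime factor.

271

φ(n) = (p−1)(q−1) = n − (p+q) + 1, so p + q = 45257 − 44820 + 1 = 438.
p and q are the roots of t² − 438t + 45257 = 0.
Discriminant: 438² − 4·45257 = 191844 − 181028 = 10816; √10816 = 104.
q = (438 − 104)/2 = 167, p = (438 + 104)/2 = 271.
Check: 167 · 271 = 45257.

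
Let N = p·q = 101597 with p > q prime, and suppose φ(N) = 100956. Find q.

φ(n) = (p−1)(q−1) = n − (p+q) + 1, so p + q = 101597 − 100956 + 1 = 642.
p and q are the roots of t² − 642t + 101597 = 0.
Discriminant: 642² − 4·101597 = 412164 − 406388 = 5776; √5776 = 76.
q = (642 − 76)/2 = 283, p = (642 + 76)/2 = 359.
Check: 283 · 359 = 101597.

283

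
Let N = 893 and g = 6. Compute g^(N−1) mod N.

291

6^1 ≡ 6 (mod 893)
6^2 ≡ 6^2 = 36 ≡ 36 (mod 893)
6^4 ≡ 36^2 = 1296 ≡ 403 (mod 893)
6^8 ≡ 403^2 = 162409 ≡ 776 (mod 893)
6^16 ≡ 776^2 = 602176 ≡ 294 (mod 893)
6^32 ≡ 294^2 = 86436 ≡ 708 (mod 893)
6^64 ≡ 708^2 = 501264 ≡ 291 (mod 893)
6^128 ≡ 291^2 = 84681 ≡ 739 (mod 893)
6^256 ≡ 739^2 = 546121 ≡ 498 (mod 893)
6^512 ≡ 498^2 = 248004 ≡ 643 (mod 893)
892 = 512 + 256 + 64 + 32 + 16 + 8 + 4 in binary powers of 2.
So 6^892 ≡ 643 · 498 · 291 · 708 · 294 · 776 · 403 ≡ 291 (mod 893).
Since 291 ≠ 1, base 6 is a Fermat witness: 893 is composite.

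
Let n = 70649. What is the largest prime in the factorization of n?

70649 = 31 · 2279
2279 = 43 · 53
53 is prime.
So 70649 = 31 · 43 · 53; the largest prime factor is 53.

53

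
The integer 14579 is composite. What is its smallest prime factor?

61

14579 is odd.
Digit sum 26, not divisible by 3.
Ends in 9: not divisible by 5.
7: 14579 = 7·2082 + 5
11: 14579 = 11·1325 + 4
13: 14579 = 13·1121 + 6
17: 14579 = 17·857 + 10
19: 14579 = 19·767 + 6
23: 14579 = 23·633 + 20
29: 14579 = 29·502 + 21
31: 14579 = 31·470 + 9
37: 14579 = 37·394 + 1
41: 14579 = 41·355 + 24
43: 14579 = 43·339 + 2
47: 14579 = 47·310 + 9
53: 14579 = 53·275 + 4
59: 14579 = 59·247 + 6
61: 14579 = 61·239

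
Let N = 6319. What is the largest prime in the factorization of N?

89

6319 = 71 · 89
89 is prime.
So 6319 = 71 · 89; the largest prime factor is 89.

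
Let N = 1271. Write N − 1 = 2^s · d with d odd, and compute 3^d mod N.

1271 − 1 = 1270 = 2^1 · 635, so d = 635.
3^1 ≡ 3 (mod 1271)
3^2 ≡ 3^2 = 9 ≡ 9 (mod 1271)
3^4 ≡ 9^2 = 81 ≡ 81 (mod 1271)
3^8 ≡ 81^2 = 6561 ≡ 206 (mod 1271)
3^16 ≡ 206^2 = 42436 ≡ 493 (mod 1271)
3^32 ≡ 493^2 = 243049 ≡ 288 (mod 1271)
3^64 ≡ 288^2 = 82944 ≡ 329 (mod 1271)
3^128 ≡ 329^2 = 108241 ≡ 206 (mod 1271)
3^256 ≡ 206^2 = 42436 ≡ 493 (mod 1271)
3^512 ≡ 493^2 = 243049 ≡ 288 (mod 1271)
635 = 512 + 64 + 32 + 16 + 8 + 2 + 1 in binary powers of 2.
So 3^635 ≡ 288 · 329 · 288 · 493 · 206 · 9 · 3 ≡ 150 (mod 1271).
Squaring chain: 150; never reaches −1, so base 3 is a Miller–Rabin witness that 1271 is composite.

150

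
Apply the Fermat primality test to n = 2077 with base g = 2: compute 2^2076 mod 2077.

2^1 ≡ 2 (mod 2077)
2^2 ≡ 2^2 = 4 ≡ 4 (mod 2077)
2^4 ≡ 4^2 = 16 ≡ 16 (mod 2077)
2^8 ≡ 16^2 = 256 ≡ 256 (mod 2077)
2^16 ≡ 256^2 = 65536 ≡ 1149 (mod 2077)
2^32 ≡ 1149^2 = 1320201 ≡ 1306 (mod 2077)
2^64 ≡ 1306^2 = 1705636 ≡ 419 (mod 2077)
2^128 ≡ 419^2 = 175561 ≡ 1093 (mod 2077)
2^256 ≡ 1093^2 = 1194649 ≡ 374 (mod 2077)
2^512 ≡ 374^2 = 139876 ≡ 717 (mod 2077)
2^1024 ≡ 717^2 = 514089 ≡ 1070 (mod 2077)
2^2048 ≡ 1070^2 = 1144900 ≡ 473 (mod 2077)
2076 = 2048 + 16 + 8 + 4 in binary powers of 2.
So 2^2076 ≡ 473 · 1149 · 256 · 16 ≡ 963 (mod 2077).
Since 963 ≠ 1, base 2 is a Fermat witness: 2077 is composite.

963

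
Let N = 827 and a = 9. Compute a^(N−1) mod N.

1

9^1 ≡ 9 (mod 827)
9^2 ≡ 9^2 = 81 ≡ 81 (mod 827)
9^4 ≡ 81^2 = 6561 ≡ 772 (mod 827)
9^8 ≡ 772^2 = 595984 ≡ 544 (mod 827)
9^16 ≡ 544^2 = 295936 ≡ 697 (mod 827)
9^32 ≡ 697^2 = 485809 ≡ 360 (mod 827)
9^64 ≡ 360^2 = 129600 ≡ 588 (mod 827)
9^128 ≡ 588^2 = 345744 ≡ 58 (mod 827)
9^256 ≡ 58^2 = 3364 ≡ 56 (mod 827)
9^512 ≡ 56^2 = 3136 ≡ 655 (mod 827)
826 = 512 + 256 + 32 + 16 + 8 + 2 in binary powers of 2.
So 9^826 ≡ 655 · 56 · 360 · 697 · 544 · 81 ≡ 1 (mod 827).
Since the result is 1, base 9 gives no evidence that 827 is composite.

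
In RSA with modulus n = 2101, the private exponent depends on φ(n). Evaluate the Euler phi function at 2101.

1900

Factor: 2101 = 11 · 191.
φ(2101) = (11−1) · (191−1) = 10 · 190 = 1900.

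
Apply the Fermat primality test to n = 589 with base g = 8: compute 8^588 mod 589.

419

8^1 ≡ 8 (mod 589)
8^2 ≡ 8^2 = 64 ≡ 64 (mod 589)
8^4 ≡ 64^2 = 4096 ≡ 562 (mod 589)
8^8 ≡ 562^2 = 315844 ≡ 140 (mod 589)
8^16 ≡ 140^2 = 19600 ≡ 163 (mod 589)
8^32 ≡ 163^2 = 26569 ≡ 64 (mod 589)
8^64 ≡ 64^2 = 4096 ≡ 562 (mod 589)
8^128 ≡ 562^2 = 315844 ≡ 140 (mod 589)
8^256 ≡ 140^2 = 19600 ≡ 163 (mod 589)
8^512 ≡ 163^2 = 26569 ≡ 64 (mod 589)
588 = 512 + 64 + 8 + 4 in binary powers of 2.
So 8^588 ≡ 64 · 562 · 140 · 562 ≡ 419 (mod 589).
Since 419 ≠ 1, base 8 is a Fermat witness: 589 is composite.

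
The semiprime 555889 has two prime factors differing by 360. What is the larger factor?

947

Since p = q + 360, we have 555889 = q(q + 360), so q² + 360q − 555889 = 0.
Discriminant: 360² + 4·555889 = 129600 + 2223556 = 2353156; √2353156 = 1534.
q = (−360 + 1534)/2 = 587, and p = q + 360 = 947.
Check: 587 · 947 = 555889.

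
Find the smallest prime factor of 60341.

83

60341 is odd.
Digit sum 14, not divisible by 3.
Ends in 1: not divisible by 5.
7: 60341 = 7·8620 + 1
11: 60341 = 11·5485 + 6
13: 60341 = 13·4641 + 8
17: 60341 = 17·3549 + 8
19: 60341 = 19·3175 + 16
23: 60341 = 23·2623 + 12
29: 60341 = 29·2080 + 21
31: 60341 = 31·1946 + 15
37: 60341 = 37·1630 + 31
41: 60341 = 41·1471 + 30
43: 60341 = 43·1403 + 12
47: 60341 = 47·1283 + 40
53: 60341 = 53·1138 + 27
59: 60341 = 59·1022 + 43
61: 60341 = 61·989 + 12
67: 60341 = 67·900 + 41
71: 60341 = 71·849 + 62
73: 60341 = 73·826 + 43
79: 60341 = 79·763 + 64
83: 60341 = 83·727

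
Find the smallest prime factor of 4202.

4202 is even: 2 divides it.

2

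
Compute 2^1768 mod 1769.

2^1 ≡ 2 (mod 1769)
2^2 ≡ 2^2 = 4 ≡ 4 (mod 1769)
2^4 ≡ 4^2 = 16 ≡ 16 (mod 1769)
2^8 ≡ 16^2 = 256 ≡ 256 (mod 1769)
2^16 ≡ 256^2 = 65536 ≡ 83 (mod 1769)
2^32 ≡ 83^2 = 6889 ≡ 1582 (mod 1769)
2^64 ≡ 1582^2 = 2502724 ≡ 1358 (mod 1769)
2^128 ≡ 1358^2 = 1844164 ≡ 866 (mod 1769)
2^256 ≡ 866^2 = 749956 ≡ 1669 (mod 1769)
2^512 ≡ 1669^2 = 2785561 ≡ 1155 (mod 1769)
2^1024 ≡ 1155^2 = 1334025 ≡ 199 (mod 1769)
1768 = 1024 + 512 + 128 + 64 + 32 + 8 in binary powers of 2.
So 2^1768 ≡ 199 · 1155 · 866 · 1358 · 1582 · 256 ≡ 625 (mod 1769).
Since 625 ≠ 1, base 2 is a Fermat witness: 1769 is composite.

625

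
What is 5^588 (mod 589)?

5^1 ≡ 5 (mod 589)
5^2 ≡ 5^2 = 25 ≡ 25 (mod 589)
5^4 ≡ 25^2 = 625 ≡ 36 (mod 589)
5^8 ≡ 36^2 = 1296 ≡ 118 (mod 589)
5^16 ≡ 118^2 = 13924 ≡ 377 (mod 589)
5^32 ≡ 377^2 = 142129 ≡ 180 (mod 589)
5^64 ≡ 180^2 = 32400 ≡ 5 (mod 589)
5^128 ≡ 5^2 = 25 ≡ 25 (mod 589)
5^256 ≡ 25^2 = 625 ≡ 36 (mod 589)
5^512 ≡ 36^2 = 1296 ≡ 118 (mod 589)
588 = 512 + 64 + 8 + 4 in binary powers of 2.
So 5^588 ≡ 118 · 5 · 118 · 36 ≡ 125 (mod 589).
Since 125 ≠ 1, base 5 is a Fermat witness: 589 is composite.

125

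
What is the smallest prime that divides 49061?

49061 is odd.
Digit sum 20, not divisible by 3.
Ends in 1: not divisible by 5.
7: 49061 = 7·7008 + 5
11: 49061 = 11·4460 + 1
13: 49061 = 13·3773 + 12
17: 49061 = 17·2885 + 16
19: 49061 = 19·2582 + 3
23: 49061 = 23·2133 + 2
29: 49061 = 29·1691 + 22
31: 49061 = 31·1582 + 19
37: 49061 = 37·1325 + 36
41: 49061 = 41·1196 + 25
43: 49061 = 43·1140 + 41
47: 49061 = 47·1043 + 40
53: 49061 = 53·925 + 36
59: 49061 = 59·831 + 32
61: 49061 = 61·804 + 17
67: 49061 = 67·732 + 17
71: 49061 = 71·691

71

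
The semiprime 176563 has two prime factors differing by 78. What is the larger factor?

Since p = q + 78, we have 176563 = q(q + 78), so q² + 78q − 176563 = 0.
Discriminant: 78² + 4·176563 = 6084 + 706252 = 712336; √712336 = 844.
q = (−78 + 844)/2 = 383, and p = q + 78 = 461.
Check: 383 · 461 = 176563.

461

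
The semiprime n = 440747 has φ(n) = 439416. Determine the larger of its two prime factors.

719

φ(n) = (p−1)(q−1) = n − (p+q) + 1, so p + q = 440747 − 439416 + 1 = 1332.
p and q are the roots of t² − 1332t + 440747 = 0.
Discriminant: 1332² − 4·440747 = 1774224 − 1762988 = 11236; √11236 = 106.
q = (1332 − 106)/2 = 613, p = (1332 + 106)/2 = 719.
Check: 613 · 719 = 440747.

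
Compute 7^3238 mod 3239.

1020

7^1 ≡ 7 (mod 3239)
7^2 ≡ 7^2 = 49 ≡ 49 (mod 3239)
7^4 ≡ 49^2 = 2401 ≡ 2401 (mod 3239)
7^8 ≡ 2401^2 = 5764801 ≡ 2620 (mod 3239)
7^16 ≡ 2620^2 = 6864400 ≡ 959 (mod 3239)
7^32 ≡ 959^2 = 919681 ≡ 3044 (mod 3239)
7^64 ≡ 3044^2 = 9265936 ≡ 2396 (mod 3239)
7^128 ≡ 2396^2 = 5740816 ≡ 1308 (mod 3239)
7^256 ≡ 1308^2 = 1710864 ≡ 672 (mod 3239)
7^512 ≡ 672^2 = 451584 ≡ 1363 (mod 3239)
7^1024 ≡ 1363^2 = 1857769 ≡ 1822 (mod 3239)
7^2048 ≡ 1822^2 = 3319684 ≡ 2948 (mod 3239)
3238 = 2048 + 1024 + 128 + 32 + 4 + 2 in binary powers of 2.
So 7^3238 ≡ 2948 · 1822 · 1308 · 3044 · 2401 · 49 ≡ 1020 (mod 3239).
Since 1020 ≠ 1, base 7 is a Fermat witness: 3239 is composite.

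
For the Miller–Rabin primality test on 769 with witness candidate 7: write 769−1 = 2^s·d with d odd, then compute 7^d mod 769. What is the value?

343

769 − 1 = 768 = 2^8 · 3, so d = 3.
7^1 ≡ 7 (mod 769)
7^2 ≡ 7^2 = 49 ≡ 49 (mod 769)
3 = 2 + 1 in binary powers of 2.
So 7^3 ≡ 49 · 7 ≡ 343 (mod 769).
Squaring chain: 343 → 761 → 64 → 251 → 712 → 173 → 707 → 768; reaches −1, so base 7 does not prove 769 composite.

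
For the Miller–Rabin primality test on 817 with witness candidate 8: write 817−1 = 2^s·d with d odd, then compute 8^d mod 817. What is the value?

151

817 − 1 = 816 = 2^4 · 51, so d = 51.
8^1 ≡ 8 (mod 817)
8^2 ≡ 8^2 = 64 ≡ 64 (mod 817)
8^4 ≡ 64^2 = 4096 ≡ 11 (mod 817)
8^8 ≡ 11^2 = 121 ≡ 121 (mod 817)
8^16 ≡ 121^2 = 14641 ≡ 752 (mod 817)
8^32 ≡ 752^2 = 565504 ≡ 140 (mod 817)
51 = 32 + 16 + 2 + 1 in binary powers of 2.
So 8^51 ≡ 140 · 752 · 64 · 8 ≡ 151 (mod 817).
Squaring chain: 151 → 742 → 723 → 666; never reaches −1, so base 8 is a Miller–Rabin witness that 817 is composite.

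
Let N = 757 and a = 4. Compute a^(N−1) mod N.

4^1 ≡ 4 (mod 757)
4^2 ≡ 4^2 = 16 ≡ 16 (mod 757)
4^4 ≡ 16^2 = 256 ≡ 256 (mod 757)
4^8 ≡ 256^2 = 65536 ≡ 434 (mod 757)
4^16 ≡ 434^2 = 188356 ≡ 620 (mod 757)
4^32 ≡ 620^2 = 384400 ≡ 601 (mod 757)
4^64 ≡ 601^2 = 361201 ≡ 112 (mod 757)
4^128 ≡ 112^2 = 12544 ≡ 432 (mod 757)
4^256 ≡ 432^2 = 186624 ≡ 402 (mod 757)
4^512 ≡ 402^2 = 161604 ≡ 363 (mod 757)
756 = 512 + 128 + 64 + 32 + 16 + 4 in binary powers of 2.
So 4^756 ≡ 363 · 432 · 112 · 601 · 620 · 256 ≡ 1 (mod 757).
Since the result is 1, base 4 gives no evidence that 757 is composite.

1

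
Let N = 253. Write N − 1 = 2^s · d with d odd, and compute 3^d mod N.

253 − 1 = 252 = 2^2 · 63, so d = 63.
3^1 ≡ 3 (mod 253)
3^2 ≡ 3^2 = 9 ≡ 9 (mod 253)
3^4 ≡ 9^2 = 81 ≡ 81 (mod 253)
3^8 ≡ 81^2 = 6561 ≡ 236 (mod 253)
3^16 ≡ 236^2 = 55696 ≡ 36 (mod 253)
3^32 ≡ 36^2 = 1296 ≡ 31 (mod 253)
63 = 32 + 16 + 8 + 4 + 2 + 1 in binary powers of 2.
So 3^63 ≡ 31 · 36 · 236 · 81 · 9 · 3 ≡ 236 (mod 253).
Squaring chain: 236 → 36; never reaches −1, so base 3 is a Miller–Rabin witness that 253 is composite.

236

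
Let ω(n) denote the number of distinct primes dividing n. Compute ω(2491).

2491 = 47 · 53
2491 = 47 · 53, which has 2 distinct prime factors.

2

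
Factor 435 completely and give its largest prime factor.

29

435 = 3 · 145
145 = 5 · 29
29 is prime.
So 435 = 3 · 5 · 29; the largest prime factor is 29.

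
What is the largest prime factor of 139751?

139751 = 29 · 4819
4819 = 61 · 79
79 is prime.
So 139751 = 29 · 61 · 79; the largest prime factor is 79.

79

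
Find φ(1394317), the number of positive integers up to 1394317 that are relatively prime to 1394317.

Factor: 1394317 = 83 · 107 · 157.
φ(1394317) = (83−1) · (107−1) · (157−1) = 82 · 106 · 156 = 1355952.

1355952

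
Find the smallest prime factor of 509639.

13

509639 is odd.
Digit sum 32, not divisible by 3.
Ends in 9: not divisible by 5.
7: 509639 = 7·72805 + 4
11: 509639 = 11·46330 + 9
13: 509639 = 13·39203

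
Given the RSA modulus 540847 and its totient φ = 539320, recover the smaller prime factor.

557

φ(n) = (p−1)(q−1) = n − (p+q) + 1, so p + q = 540847 − 539320 + 1 = 1528.
p and q are the roots of t² − 1528t + 540847 = 0.
Discriminant: 1528² − 4·540847 = 2334784 − 2163388 = 171396; √171396 = 414.
q = (1528 − 414)/2 = 557, p = (1528 + 414)/2 = 971.
Check: 557 · 971 = 540847.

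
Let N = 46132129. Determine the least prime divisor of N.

46132129 is odd.
Digit sum 28, not divisible by 3.
Ends in 9: not divisible by 5.
7: 46132129 = 7·6590304 + 1
11: 46132129 = 11·4193829 + 10
13: 46132129 = 13·3548625 + 4
17: 46132129 = 17·2713654 + 11
19: 46132129 = 19·2428006 + 15
23: 46132129 = 23·2005744 + 17
29: 46132129 = 29·1590763 + 2
31: 46132129 = 31·1488133 + 6
37: 46132129 = 37·1246814 + 11
41: 46132129 = 41·1125173 + 36
43: 46132129 = 43·1072840 + 9
47: 46132129 = 47·981534 + 31
53: 46132129 = 53·870417 + 28
59: 46132129 = 59·781900 + 29
61: 46132129 = 61·756264 + 25
67: 46132129 = 67·688539 + 16
71: 46132129 = 71·649748 + 21
73: 46132129 = 73·631946 + 71
79: 46132129 = 79·583951

79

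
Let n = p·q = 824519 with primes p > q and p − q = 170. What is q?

827

Since p = q + 170, we have 824519 = q(q + 170), so q² + 170q − 824519 = 0.
Discriminant: 170² + 4·824519 = 28900 + 3298076 = 3326976; √3326976 = 1824.
q = (−170 + 1824)/2 = 827, and p = q + 170 = 997.
Check: 827 · 997 = 824519.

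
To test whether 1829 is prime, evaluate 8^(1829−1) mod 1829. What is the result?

1349

8^1 ≡ 8 (mod 1829)
8^2 ≡ 8^2 = 64 ≡ 64 (mod 1829)
8^4 ≡ 64^2 = 4096 ≡ 438 (mod 1829)
8^8 ≡ 438^2 = 191844 ≡ 1628 (mod 1829)
8^16 ≡ 1628^2 = 2650384 ≡ 163 (mod 1829)
8^32 ≡ 163^2 = 26569 ≡ 963 (mod 1829)
8^64 ≡ 963^2 = 927369 ≡ 66 (mod 1829)
8^128 ≡ 66^2 = 4356 ≡ 698 (mod 1829)
8^256 ≡ 698^2 = 487204 ≡ 690 (mod 1829)
8^512 ≡ 690^2 = 476100 ≡ 560 (mod 1829)
8^1024 ≡ 560^2 = 313600 ≡ 841 (mod 1829)
1828 = 1024 + 512 + 256 + 32 + 4 in binary powers of 2.
So 8^1828 ≡ 841 · 560 · 690 · 963 · 438 ≡ 1349 (mod 1829).
Since 1349 ≠ 1, base 8 is a Fermat witness: 1829 is composite.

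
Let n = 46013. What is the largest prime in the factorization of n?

46013 = 11 · 4183
4183 = 47 · 89
89 is prime.
So 46013 = 11 · 47 · 89; the largest prime factor is 89.

89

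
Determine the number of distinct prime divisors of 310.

310 = 2 · 155
155 = 5 · 31
310 = 2 · 5 · 31, which has 3 distinct prime factors.

3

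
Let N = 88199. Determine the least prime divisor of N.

89

88199 is odd.
Digit sum 35, not divisible by 3.
Ends in 9: not divisible by 5.
7: 88199 = 7·12599 + 6
11: 88199 = 11·8018 + 1
13: 88199 = 13·6784 + 7
17: 88199 = 17·5188 + 3
19: 88199 = 19·4642 + 1
23: 88199 = 23·3834 + 17
29: 88199 = 29·3041 + 10
31: 88199 = 31·2845 + 4
37: 88199 = 37·2383 + 28
41: 88199 = 41·2151 + 8
43: 88199 = 43·2051 + 6
47: 88199 = 47·1876 + 27
53: 88199 = 53·1664 + 7
59: 88199 = 59·1494 + 53
61: 88199 = 61·1445 + 54
67: 88199 = 67·1316 + 27
71: 88199 = 71·1242 + 17
73: 88199 = 73·1208 + 15
79: 88199 = 79·1116 + 35
83: 88199 = 83·1062 + 53
89: 88199 = 89·991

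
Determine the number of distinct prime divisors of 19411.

3

19411 = 7 · 2773
2773 = 47 · 59
19411 = 7 · 47 · 59, which has 3 distinct prime factors.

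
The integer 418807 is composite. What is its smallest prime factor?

418807 is odd.
Digit sum 28, not divisible by 3.
Ends in 7: not divisible by 5.
7: 418807 = 7·59829 + 4
11: 418807 = 11·38073 + 4
13: 418807 = 13·32215 + 12
17: 418807 = 17·24635 + 12
19: 418807 = 19·22042 + 9
23: 418807 = 23·18209

23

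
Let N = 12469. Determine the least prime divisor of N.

12469 is odd.
Digit sum 22, not divisible by 3.
Ends in 9: not divisible by 5.
7: 12469 = 7·1781 + 2
11: 12469 = 11·1133 + 6
13: 12469 = 13·959 + 2
17: 12469 = 17·733 + 8
19: 12469 = 19·656 + 5
23: 12469 = 23·542 + 3
29: 12469 = 29·429 + 28
31: 12469 = 31·402 + 7
37: 12469 = 37·337

37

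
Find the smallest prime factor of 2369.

2369 is odd.
Digit sum 20, not divisible by 3.
Ends in 9: not divisible by 5.
7: 2369 = 7·338 + 3
11: 2369 = 11·215 + 4
13: 2369 = 13·182 + 3
17: 2369 = 17·139 + 6
19: 2369 = 19·124 + 13
23: 2369 = 23·103

23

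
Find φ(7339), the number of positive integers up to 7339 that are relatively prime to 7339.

Factor: 7339 = 41 · 179.
φ(7339) = (41−1) · (179−1) = 40 · 178 = 7120.

7120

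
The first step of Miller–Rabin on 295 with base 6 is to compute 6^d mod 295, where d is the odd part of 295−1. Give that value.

295 − 1 = 294 = 2^1 · 147, so d = 147.
6^1 ≡ 6 (mod 295)
6^2 ≡ 6^2 = 36 ≡ 36 (mod 295)
6^4 ≡ 36^2 = 1296 ≡ 116 (mod 295)
6^8 ≡ 116^2 = 13456 ≡ 181 (mod 295)
6^16 ≡ 181^2 = 32761 ≡ 16 (mod 295)
6^32 ≡ 16^2 = 256 ≡ 256 (mod 295)
6^64 ≡ 256^2 = 65536 ≡ 46 (mod 295)
6^128 ≡ 46^2 = 2116 ≡ 51 (mod 295)
147 = 128 + 16 + 2 + 1 in binary powers of 2.
So 6^147 ≡ 51 · 16 · 36 · 6 ≡ 141 (mod 295).
Squaring chain: 141; never reaches −1, so base 6 is a Miller–Rabin witness that 295 is composite.

141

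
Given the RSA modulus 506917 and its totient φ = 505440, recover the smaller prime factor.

541

φ(n) = (p−1)(q−1) = n − (p+q) + 1, so p + q = 506917 − 505440 + 1 = 1478.
p and q are the roots of t² − 1478t + 506917 = 0.
Discriminant: 1478² − 4·506917 = 2184484 − 2027668 = 156816; √156816 = 396.
q = (1478 − 396)/2 = 541, p = (1478 + 396)/2 = 937.
Check: 541 · 937 = 506917.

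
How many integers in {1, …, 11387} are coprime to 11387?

11136

Factor: 11387 = 59 · 193.
φ(11387) = (59−1) · (193−1) = 58 · 192 = 11136.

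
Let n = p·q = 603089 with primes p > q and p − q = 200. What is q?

Since p = q + 200, we have 603089 = q(q + 200), so q² + 200q − 603089 = 0.
Discriminant: 200² + 4·603089 = 40000 + 2412356 = 2452356; √2452356 = 1566.
q = (−200 + 1566)/2 = 683, and p = q + 200 = 883.
Check: 683 · 883 = 603089.

683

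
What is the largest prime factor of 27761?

27761 = 17 · 1633
1633 = 23 · 71
71 is prime.
So 27761 = 17 · 23 · 71; the largest prime factor is 71.

71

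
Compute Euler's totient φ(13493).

Factor: 13493 = 103 · 131.
φ(13493) = (103−1) · (131−1) = 102 · 130 = 13260.

13260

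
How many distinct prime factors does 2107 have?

2

2107 = 7^2 · 43
2107 = 7^2 · 43, which has 2 distinct prime factors.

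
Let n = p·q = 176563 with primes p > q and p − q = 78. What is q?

Since p = q + 78, we have 176563 = q(q + 78), so q² + 78q − 176563 = 0.
Discriminant: 78² + 4·176563 = 6084 + 706252 = 712336; √712336 = 844.
q = (−78 + 844)/2 = 383, and p = q + 78 = 461.
Check: 383 · 461 = 176563.

383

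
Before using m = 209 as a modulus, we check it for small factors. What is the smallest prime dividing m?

209 is odd.
Digit sum 11, not divisible by 3.
Ends in 9: not divisible by 5.
7: 209 = 7·29 + 6
11: 209 = 11·19

11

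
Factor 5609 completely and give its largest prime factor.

5609 = 71 · 79
79 is prime.
So 5609 = 71 · 79; the largest prime factor is 79.

79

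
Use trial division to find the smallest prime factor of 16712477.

16712477 is odd.
Digit sum 35, not divisible by 3.
Ends in 7: not divisible by 5.
7: 16712477 = 7·2387496 + 5
11: 16712477 = 11·1519316 + 1
13: 16712477 = 13·1285575 + 2
17: 16712477 = 17·983086 + 15
19: 16712477 = 19·879604 + 1
23: 16712477 = 23·726629 + 10
29: 16712477 = 29·576292 + 9
31: 16712477 = 31·539112 + 5
37: 16712477 = 37·451688 + 21
41: 16712477 = 41·407621 + 16
43: 16712477 = 43·388662 + 11
47: 16712477 = 47·355584 + 29
53: 16712477 = 53·315329 + 40
59: 16712477 = 59·283262 + 19
61: 16712477 = 61·273975 + 2
67: 16712477 = 67·249439 + 64
71: 16712477 = 71·235387

71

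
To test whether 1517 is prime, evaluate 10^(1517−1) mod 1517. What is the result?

10

10^1 ≡ 10 (mod 1517)
10^2 ≡ 10^2 = 100 ≡ 100 (mod 1517)
10^4 ≡ 100^2 = 10000 ≡ 898 (mod 1517)
10^8 ≡ 898^2 = 806404 ≡ 877 (mod 1517)
10^16 ≡ 877^2 = 769129 ≡ 10 (mod 1517)
10^32 ≡ 10^2 = 100 ≡ 100 (mod 1517)
10^64 ≡ 100^2 = 10000 ≡ 898 (mod 1517)
10^128 ≡ 898^2 = 806404 ≡ 877 (mod 1517)
10^256 ≡ 877^2 = 769129 ≡ 10 (mod 1517)
10^512 ≡ 10^2 = 100 ≡ 100 (mod 1517)
10^1024 ≡ 100^2 = 10000 ≡ 898 (mod 1517)
1516 = 1024 + 256 + 128 + 64 + 32 + 8 + 4 in binary powers of 2.
So 10^1516 ≡ 898 · 10 · 877 · 898 · 100 · 877 · 898 ≡ 10 (mod 1517).
Since 10 ≠ 1, base 10 is a Fermat witness: 1517 is composite.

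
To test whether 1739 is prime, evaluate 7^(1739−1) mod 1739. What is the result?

636

7^1 ≡ 7 (mod 1739)
7^2 ≡ 7^2 = 49 ≡ 49 (mod 1739)
7^4 ≡ 49^2 = 2401 ≡ 662 (mod 1739)
7^8 ≡ 662^2 = 438244 ≡ 16 (mod 1739)
7^16 ≡ 16^2 = 256 ≡ 256 (mod 1739)
7^32 ≡ 256^2 = 65536 ≡ 1193 (mod 1739)
7^64 ≡ 1193^2 = 1423249 ≡ 747 (mod 1739)
7^128 ≡ 747^2 = 558009 ≡ 1529 (mod 1739)
7^256 ≡ 1529^2 = 2337841 ≡ 625 (mod 1739)
7^512 ≡ 625^2 = 390625 ≡ 1089 (mod 1739)
7^1024 ≡ 1089^2 = 1185921 ≡ 1662 (mod 1739)
1738 = 1024 + 512 + 128 + 64 + 8 + 2 in binary powers of 2.
So 7^1738 ≡ 1662 · 1089 · 1529 · 747 · 16 · 49 ≡ 636 (mod 1739).
Since 636 ≠ 1, base 7 is a Fermat witness: 1739 is composite.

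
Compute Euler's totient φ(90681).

59760

Factor: 90681 = 3 · 167 · 181.
φ(90681) = (3−1) · (167−1) · (181−1) = 2 · 166 · 180 = 59760.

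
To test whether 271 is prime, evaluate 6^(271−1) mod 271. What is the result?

6^1 ≡ 6 (mod 271)
6^2 ≡ 6^2 = 36 ≡ 36 (mod 271)
6^4 ≡ 36^2 = 1296 ≡ 212 (mod 271)
6^8 ≡ 212^2 = 44944 ≡ 229 (mod 271)
6^16 ≡ 229^2 = 52441 ≡ 138 (mod 271)
6^32 ≡ 138^2 = 19044 ≡ 74 (mod 271)
6^64 ≡ 74^2 = 5476 ≡ 56 (mod 271)
6^128 ≡ 56^2 = 3136 ≡ 155 (mod 271)
6^256 ≡ 155^2 = 24025 ≡ 177 (mod 271)
270 = 256 + 8 + 4 + 2 in binary powers of 2.
So 6^270 ≡ 177 · 229 · 212 · 36 ≡ 1 (mod 271).
Since the result is 1, base 6 gives no evidence that 271 is composite.

1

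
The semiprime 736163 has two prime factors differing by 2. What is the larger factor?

Since p = q + 2, we have 736163 = q(q + 2), so q² + 2q − 736163 = 0.
Discriminant: 2² + 4·736163 = 4 + 2944652 = 2944656; √2944656 = 1716.
q = (−2 + 1716)/2 = 857, and p = q + 2 = 859.
Check: 857 · 859 = 736163.

859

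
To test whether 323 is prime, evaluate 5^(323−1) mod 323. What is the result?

5^1 ≡ 5 (mod 323)
5^2 ≡ 5^2 = 25 ≡ 25 (mod 323)
5^4 ≡ 25^2 = 625 ≡ 302 (mod 323)
5^8 ≡ 302^2 = 91204 ≡ 118 (mod 323)
5^16 ≡ 118^2 = 13924 ≡ 35 (mod 323)
5^32 ≡ 35^2 = 1225 ≡ 256 (mod 323)
5^64 ≡ 256^2 = 65536 ≡ 290 (mod 323)
5^128 ≡ 290^2 = 84100 ≡ 120 (mod 323)
5^256 ≡ 120^2 = 14400 ≡ 188 (mod 323)
322 = 256 + 64 + 2 in binary powers of 2.
So 5^322 ≡ 188 · 290 · 25 ≡ 263 (mod 323).
Since 263 ≠ 1, base 5 is a Fermat witness: 323 is composite.

263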